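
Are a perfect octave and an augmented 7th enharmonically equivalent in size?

Yes

Both span 12 semitones: a perfect octave and an augmented seventh are the same chromatic distance.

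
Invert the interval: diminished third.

Interval numbers invert to sum to nine: 3 + 6 = 9, so a third inverts to a sixth.
The quality also flips — diminished becomes augmented — giving an augmented sixth.

A6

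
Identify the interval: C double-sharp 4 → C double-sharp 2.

Descending from C##4 to C##2 is the same interval as ascending C##2 to C##4.
C to C is the same letter name, plus 2 octaves: a fifteenth.
Counting semitones, C##2→C##4 is 24, which is the perfect fifteenth.
(Equivalently, a compound perfect octave: a perfect octave plus an octave.)

perfect 15th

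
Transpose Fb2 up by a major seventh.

Eb3

The seventh takes the letter from F up to E.
A major seventh is 11 semitones; 11 semitones up from Fb2 gives Eb3.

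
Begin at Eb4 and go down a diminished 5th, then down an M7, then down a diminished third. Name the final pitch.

G#2

A diminished fifth down from Eb4 is A3.
A3 down a major seventh → Bb2 (11 semitones).
Bb2 down a diminished third → G#2 (2 semitones).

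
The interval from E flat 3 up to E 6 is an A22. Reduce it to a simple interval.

Take out 2 octaves (14 from the number): 22 − 14 = 8.
Quality carries through unchanged, so the simple form is an augmented octave.

A8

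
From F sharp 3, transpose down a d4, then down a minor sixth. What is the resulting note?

F#3 down a diminished fourth → C##3 (4 semitones).
A minor sixth down from C##3 is E##2.

E double-sharp 2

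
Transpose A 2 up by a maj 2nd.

B 2

The second takes the letter from A up to B.
A major second is 2 semitones; 2 semitones up from A2 gives B2.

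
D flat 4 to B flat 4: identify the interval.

D to B spans six letter names (D-E-F-G-A-B), so the interval is some kind of sixth.
The major sixth spans 9 semitones, and Db4 to Bb4 is exactly 9 semitones — so this is a major sixth.

M6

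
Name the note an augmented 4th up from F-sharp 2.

B-sharp 2

Counting four letter names up from F lands on B.
An augmented fourth is 6 semitones; 6 semitones up from F#2 gives B#2.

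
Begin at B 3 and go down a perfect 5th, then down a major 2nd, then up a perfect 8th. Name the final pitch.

D 4

A perfect fifth down from B3 is E3.
Down a major second from E3: D3 (2 semitones down).
A perfect octave up from D3 is D4.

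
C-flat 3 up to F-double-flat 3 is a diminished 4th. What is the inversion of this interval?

The rule of nine gives the new number: 9 − 4 = 5, so a fourth becomes a fifth.
The quality also flips — diminished becomes augmented — giving an augmented fifth.

augmented fifth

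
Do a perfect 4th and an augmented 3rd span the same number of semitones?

Yes

A perfect fourth = 5 semitones = an augmented third; enharmonically equal.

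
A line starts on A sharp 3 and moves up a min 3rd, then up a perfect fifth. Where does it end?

G sharp 4

A#3 up a minor third → C#4 (3 semitones).
Up a perfect fifth from C#4: G#4 (7 semitones up).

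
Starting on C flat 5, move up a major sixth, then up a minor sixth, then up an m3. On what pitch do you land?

Cb5 up a major sixth → Ab5 (9 semitones).
Ab5 up a minor sixth → Fb6 (8 semitones).
Fb6 up a minor third → Abb6 (3 semitones).

A double-flat 6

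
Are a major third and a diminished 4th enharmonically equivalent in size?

Yes

Both span 4 semitones: a major third and a diminished fourth are the same chromatic distance.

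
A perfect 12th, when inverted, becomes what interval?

First reduce the compound perfect twelfth to its simple form, a perfect fifth.
Inverted interval numbers add to nine, so a fifth pairs with a fourth (5 + 4 = 9).
The quality also flips — perfect stays perfect — giving a perfect fourth.

P4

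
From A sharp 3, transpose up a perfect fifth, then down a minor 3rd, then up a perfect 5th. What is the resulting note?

Up a perfect fifth from A#3: E#4 (7 semitones up).
Down a minor third from E#4: C##4 (3 semitones down).
Up a perfect fifth from C##4: G##4 (7 semitones up).

G double-sharp 4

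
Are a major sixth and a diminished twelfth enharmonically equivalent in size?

No

A major sixth is 9 semitones but a diminished twelfth is 18 semitones — different sizes.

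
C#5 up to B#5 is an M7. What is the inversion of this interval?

m2

Inverted interval numbers add to nine, so a seventh pairs with a second (7 + 2 = 9).
The quality also flips — major becomes minor — giving a minor second.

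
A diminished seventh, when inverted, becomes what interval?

Interval numbers invert to sum to nine: 7 + 2 = 9, so a seventh inverts to a second.
The quality also flips — diminished becomes augmented — giving an augmented second.

A2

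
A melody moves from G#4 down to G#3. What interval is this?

P8

Descending from G#4 to G#3 is the same interval as ascending G#3 to G#4.
G to G is the same letter name, plus an octave — that makes it an octave of some quality.
Counting semitones, G#3→G#4 is 12, which is the perfect octave.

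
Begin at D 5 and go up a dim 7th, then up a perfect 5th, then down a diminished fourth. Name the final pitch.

D5 up a diminished seventh → Cb6 (9 semitones).
A perfect fifth up from Cb6 is Gb6.
A diminished fourth down from Gb6 is D6.

D 6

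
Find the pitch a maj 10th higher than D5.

The tenth's letter: D up three letter names plus an octave → F.
Moving 16 semitones up from D5 (the size of a major tenth) reaches F#6.

F#6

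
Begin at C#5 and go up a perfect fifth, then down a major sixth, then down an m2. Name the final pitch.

A#4

C#5 up a perfect fifth → G#5 (7 semitones).
A major sixth down from G#5 is B4.
A minor second down from B4 is A#4.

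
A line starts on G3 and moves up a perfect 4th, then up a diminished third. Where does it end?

Ebb4

A perfect fourth up from G3 is C4.
C4 up a diminished third → Ebb4 (2 semitones).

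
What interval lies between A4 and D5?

A to D spans four letter names (A-B-C-D) — that makes it a fourth of some quality.
A4 to D5 is 5 semitones, matching the perfect fourth exactly, so the quality is perfect.

perfect 4th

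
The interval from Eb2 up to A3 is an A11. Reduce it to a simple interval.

Each octave removed subtracts seven from the number: 11 − 7 = 4.
Quality carries through unchanged, so the simple form is an augmented fourth.

augmented fourth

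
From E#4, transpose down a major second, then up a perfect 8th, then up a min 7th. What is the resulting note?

A major second down from E#4 is D#4.
D#4 up a perfect octave → D#5 (12 semitones).
D#5 up a minor seventh → C#6 (10 semitones).

C#6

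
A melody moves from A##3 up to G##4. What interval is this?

A to G spans seven letter names (A-B-C-D-E-F-G) — that makes it a seventh of some quality.
A major seventh would be 11 semitones, but A##3 to G##4 is 10 — one semitone narrower, making it a minor seventh.

minor 7th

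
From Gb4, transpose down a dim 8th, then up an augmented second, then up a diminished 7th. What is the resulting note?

G4

A diminished octave down from Gb4 is G3.
G3 up an augmented second → A#3 (3 semitones).
A#3 up a diminished seventh → G4 (9 semitones).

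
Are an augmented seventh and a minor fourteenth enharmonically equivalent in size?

An augmented seventh is 12 semitones but a minor fourteenth is 22 semitones — different sizes.

No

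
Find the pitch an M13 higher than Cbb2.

The thirteenth's letter: C up six letter names plus an octave → A.
Moving 21 semitones up from Cbb2 (the size of a major thirteenth) reaches Abb3.

Abb3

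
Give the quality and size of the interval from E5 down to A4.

perfect fifth

Descending from E5 to A4 is the same interval as ascending A4 to E5.
A to E spans five letter names (A-B-C-D-E) — that makes it a fifth of some quality.
Counting semitones, A4→E5 is 7, which is the perfect fifth.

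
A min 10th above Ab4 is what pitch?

Cb6

Three letters up from A (plus an octave) reaches C.
A minor tenth spans 15 semitones, so from Ab4 the target pitch is Cb6.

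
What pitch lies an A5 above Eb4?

The fifth takes the letter from E up to B.
Moving 8 semitones up from Eb4 (the size of an augmented fifth) reaches B4.

B4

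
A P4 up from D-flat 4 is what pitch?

The fourth takes the letter from D up to G.
A perfect fourth spans 5 semitones, so from Db4 the target pitch is Gb4.

G-flat 4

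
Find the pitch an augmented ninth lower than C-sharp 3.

B-flat 1

Two letters down from C (plus an octave) reaches B.
Moving 15 semitones down from C#3 (the size of an augmented ninth) reaches Bb1.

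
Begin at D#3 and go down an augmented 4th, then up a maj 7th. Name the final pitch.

Down an augmented fourth from D#3: A2 (6 semitones down).
A2 up a major seventh → G#3 (11 semitones).

G#3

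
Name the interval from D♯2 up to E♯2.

major 2nd

D to E spans two letter names (D-E) — that makes it a second of some quality.
Counting semitones, D#2→E#2 is 2, which is the major second.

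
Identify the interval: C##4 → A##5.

C to A spans six letter names (C-D-E-F-G-A), plus an octave: a thirteenth.
C##4 to A##5 is 21 semitones, matching the major thirteenth exactly, so the quality is major.
(Equivalently, a compound major sixth: a major sixth plus an octave.)

major thirteenth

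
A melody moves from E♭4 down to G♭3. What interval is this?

Descending from Eb4 to Gb3 is the same interval as ascending Gb3 to Eb4.
G to E spans six letter names (G-A-B-C-D-E) — that makes it a sixth of some quality.
The major sixth spans 9 semitones, and Gb3 to Eb4 is exactly 9 semitones — so this is a major sixth.

M6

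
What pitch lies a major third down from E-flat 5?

C-flat 5

Counting three letter names down from E lands on C.
A major third spans 4 semitones, so from Eb5 the target pitch is Cb5.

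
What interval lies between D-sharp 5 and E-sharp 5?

D to E spans two letter names (D-E), so the interval is some kind of second.
The major second spans 2 semitones, and D#5 to E#5 is exactly 2 semitones — so this is a major second.

major second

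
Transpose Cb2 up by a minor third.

Ebb2

Counting three letter names up from C lands on E.
A minor third is 3 semitones; 3 semitones up from Cb2 gives Ebb2.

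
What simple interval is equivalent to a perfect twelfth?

Each octave removed subtracts seven from the number: 12 − 7 = 5.
So a perfect twelfth is an octave plus a perfect fifth. The quality is unchanged.

P5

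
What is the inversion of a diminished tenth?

First reduce the compound diminished tenth to its simple form, a diminished third.
Interval numbers invert to sum to nine: 3 + 6 = 9, so a third inverts to a sixth.
Quality inverts too: diminished becomes augmented. That makes the inversion an augmented sixth.

augmented 6th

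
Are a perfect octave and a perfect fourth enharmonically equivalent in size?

No

12 semitones (perfect octave) vs 5 semitones (perfect fourth): not equal.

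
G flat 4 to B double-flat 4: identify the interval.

G to B spans three letter names (G-A-B): a third.
Gb4 to Bbb4 is 3 semitones, a half step short of the major third (4), so this is minor.

minor third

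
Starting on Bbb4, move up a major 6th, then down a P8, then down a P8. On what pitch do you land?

Up a major sixth from Bbb4: Gb5 (9 semitones up).
A perfect octave down from Gb5 is Gb4.
Down a perfect octave from Gb4: Gb3 (12 semitones down).

Gb3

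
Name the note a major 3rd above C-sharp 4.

Counting three letter names up from C lands on E.
Moving 4 semitones up from C#4 (the size of a major third) reaches E#4.

E-sharp 4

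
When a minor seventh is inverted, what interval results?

major second

Inverted interval numbers add to nine, so a seventh pairs with a second (7 + 2 = 9).
Quality inverts too: minor becomes major. That makes the inversion a major second.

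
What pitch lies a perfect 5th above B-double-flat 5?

F-flat 6

The fifth takes the letter from B up to F.
A perfect fifth spans 7 semitones, so from Bbb5 the target pitch is Fb6.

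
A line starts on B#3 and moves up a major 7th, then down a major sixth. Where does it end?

C##4

Up a major seventh from B#3: A##4 (11 semitones up).
Down a major sixth from A##4: C##4 (9 semitones down).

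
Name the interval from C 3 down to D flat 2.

major seventh

Descending from C3 to Db2 is the same interval as ascending Db2 to C3.
D to C spans seven letter names (D-E-F-G-A-B-C), so the interval is some kind of seventh.
Counting semitones, Db2→C3 is 11, which is the major seventh.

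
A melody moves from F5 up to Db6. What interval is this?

F to D spans six letter names (F-G-A-B-C-D) — that makes it a sixth of some quality.
A major sixth would be 9 semitones, but F5 to Db6 is 8 — one semitone narrower, making it a minor sixth.

m6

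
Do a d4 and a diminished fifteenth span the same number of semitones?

No

4 semitones (diminished fourth) vs 23 semitones (diminished fifteenth): not equal.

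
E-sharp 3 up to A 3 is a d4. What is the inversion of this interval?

augmented fifth

The rule of nine gives the new number: 9 − 4 = 5, so a fourth becomes a fifth.
And diminished becomes augmented under inversion, so we get an augmented fifth.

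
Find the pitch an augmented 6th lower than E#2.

The sixth takes the letter from E down to G.
An augmented sixth is 10 semitones; 10 semitones down from E#2 gives G1.

G1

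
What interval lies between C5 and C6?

C to C is the same letter name, plus an octave — that makes it an octave of some quality.
C5 to C6 is 12 semitones, matching the perfect octave exactly, so the quality is perfect.

perfect octave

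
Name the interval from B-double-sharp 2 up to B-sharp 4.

B to B is the same letter name, plus 2 octaves — that makes it a fifteenth of some quality.
B##2 to B#4 spans 23 semitones — one semitone narrower than the perfect fifteenth (24) — giving a diminished fifteenth.
(Equivalently, a compound diminished octave: a diminished octave plus an octave.)

diminished fifteenth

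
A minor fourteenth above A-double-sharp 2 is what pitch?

G-double-sharp 4

Seven letters up from A (plus an octave) reaches G.
A minor fourteenth is 22 semitones; 22 semitones up from A##2 gives G##4.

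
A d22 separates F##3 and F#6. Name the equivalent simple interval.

diminished 8th

Subtracting seven from the interval number removes an octave: 22 − 14 = 8.
Quality carries through unchanged, so the simple form is a diminished octave.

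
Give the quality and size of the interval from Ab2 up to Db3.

perfect fourth

A to D spans four letter names (A-B-C-D): a fourth.
The perfect fourth spans 5 semitones, and Ab2 to Db3 is exactly 5 semitones — so this is a perfect fourth.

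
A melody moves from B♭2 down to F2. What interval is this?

Descending from Bb2 to F2 is the same interval as ascending F2 to Bb2.
F to B spans four letter names (F-G-A-B): a fourth.
Counting semitones, F2→Bb2 is 5, which is the perfect fourth.

P4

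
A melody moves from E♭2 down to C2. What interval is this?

Descending from Eb2 to C2 is the same interval as ascending C2 to Eb2.
C to E spans three letter names (C-D-E): a third.
A major third would be 4 semitones, but C2 to Eb2 is 3 — one semitone narrower, making it a minor third.

minor 3rd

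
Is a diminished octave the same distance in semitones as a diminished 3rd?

No

A diminished octave spans 11 semitones; a diminished third spans 2 semitones. They differ by 9.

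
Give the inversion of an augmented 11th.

diminished 5th

First reduce the compound augmented eleventh to its simple form, an augmented fourth.
Inverted interval numbers add to nine, so a fourth pairs with a fifth (4 + 5 = 9).
And augmented becomes diminished under inversion, so we get a diminished fifth.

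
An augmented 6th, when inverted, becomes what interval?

The rule of nine gives the new number: 9 − 6 = 3, so a sixth becomes a third.
Quality inverts too: augmented becomes diminished. That makes the inversion a diminished third.

d3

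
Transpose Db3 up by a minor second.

Two letter names up from D: E.
A minor second spans 1 semitone, so from Db3 the target pitch is Ebb3.

Ebb3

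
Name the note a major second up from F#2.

The second takes the letter from F up to G.
A major second spans 2 semitones, so from F#2 the target pitch is G#2.

G#2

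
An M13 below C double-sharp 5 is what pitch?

Counting six letter names plus an octave down from C lands on E.
A major thirteenth is 21 semitones; 21 semitones down from C##5 gives E#3.

E sharp 3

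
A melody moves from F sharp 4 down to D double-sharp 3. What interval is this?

Descending from F#4 to D##3 is the same interval as ascending D##3 to F#4.
D to F spans three letter names (D-E-F), plus an octave, so the interval is some kind of tenth.
D##3 to F#4 spans 14 semitones — two semitones narrower than the major tenth (16) — giving a diminished tenth.
(Equivalently, a compound diminished third: a diminished third plus an octave.)

diminished tenth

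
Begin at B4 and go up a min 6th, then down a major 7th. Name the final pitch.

Ab4

A minor sixth up from B4 is G5.
A major seventh down from G5 is Ab4.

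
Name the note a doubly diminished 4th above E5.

Counting four letter names up from E lands on A.
A doubly diminished fourth spans 3 semitones, so from E5 the target pitch is Abb5.

Abb5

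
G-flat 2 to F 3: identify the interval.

G to F spans seven letter names (G-A-B-C-D-E-F), so the interval is some kind of seventh.
Counting semitones, Gb2→F3 is 11, which is the major seventh.

major seventh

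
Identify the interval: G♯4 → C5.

G to C spans four letter names (G-A-B-C): a fourth.
The perfect fourth is 5 semitones; here we have 4, one semitone narrower: diminished.

d4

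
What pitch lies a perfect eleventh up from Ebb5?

Four letters up from E (plus an octave) reaches A.
A perfect eleventh is 17 semitones; 17 semitones up from Ebb5 gives Abb6.

Abb6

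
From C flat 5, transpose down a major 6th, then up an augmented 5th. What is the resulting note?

B flat 4

Down a major sixth from Cb5: Ebb4 (9 semitones down).
Ebb4 up an augmented fifth → Bb4 (8 semitones).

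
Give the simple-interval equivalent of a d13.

Subtracting seven from the interval number removes an octave: 13 − 7 = 6.
Quality carries through unchanged, so the simple form is a diminished sixth.

d6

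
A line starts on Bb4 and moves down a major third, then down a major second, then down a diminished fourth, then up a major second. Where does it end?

D4

Bb4 down a major third → Gb4 (4 semitones).
A major second down from Gb4 is Fb4.
Fb4 down a diminished fourth → C4 (4 semitones).
C4 up a major second → D4 (2 semitones).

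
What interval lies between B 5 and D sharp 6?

B to D spans three letter names (B-C-D), so the interval is some kind of third.
Counting semitones, B5→D#6 is 4, which is the major third.

major 3rd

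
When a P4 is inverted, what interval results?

Interval numbers invert to sum to nine: 4 + 5 = 9, so a fourth inverts to a fifth.
Quality inverts too: perfect stays perfect. That makes the inversion a perfect fifth.

perfect 5th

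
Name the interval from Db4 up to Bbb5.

D to B spans six letter names (D-E-F-G-A-B), plus an octave — that makes it a thirteenth of some quality.
Db4 to Bbb5 is 20 semitones, a half step short of the major thirteenth (21), so this is minor.
(Equivalently, a compound minor sixth: a minor sixth plus an octave.)

m13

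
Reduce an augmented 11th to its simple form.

Take out an octave (7 from the number): 11 − 7 = 4.
Quality carries through unchanged, so the simple form is an augmented fourth.

augmented fourth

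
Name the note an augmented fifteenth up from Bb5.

The letter stays B (same as the start), shifted two octaves up.
An augmented fifteenth is 25 semitones; 25 semitones up from Bb5 gives B7.

B7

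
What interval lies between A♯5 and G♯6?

A to G spans seven letter names (A-B-C-D-E-F-G), so the interval is some kind of seventh.
A major seventh would be 11 semitones, but A#5 to G#6 is 10 — one semitone narrower, making it a minor seventh.

minor 7th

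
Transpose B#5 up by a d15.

For a fifteenth the letter name doesn't change: still B, two octaves up.
A diminished fifteenth is 23 semitones; 23 semitones up from B#5 gives B7.

B7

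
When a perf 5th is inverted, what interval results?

perfect 4th

The rule of nine gives the new number: 9 − 5 = 4, so a fifth becomes a fourth.
Quality inverts too: perfect stays perfect. That makes the inversion a perfect fourth.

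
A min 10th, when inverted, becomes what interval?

First reduce the compound minor tenth to its simple form, a minor third.
Inverted interval numbers add to nine, so a third pairs with a sixth (3 + 6 = 9).
The quality also flips — minor becomes major — giving a major sixth.

major sixth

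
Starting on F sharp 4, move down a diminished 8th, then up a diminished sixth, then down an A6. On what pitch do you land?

Down a diminished octave from F#4: F##3 (11 semitones down).
F##3 up a diminished sixth → D4 (7 semitones).
An augmented sixth down from D4 is Fb3.

F flat 3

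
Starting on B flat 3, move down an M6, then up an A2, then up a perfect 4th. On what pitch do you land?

Down a major sixth from Bb3: Db3 (9 semitones down).
Db3 up an augmented second → E3 (3 semitones).
E3 up a perfect fourth → A3 (5 semitones).

A 3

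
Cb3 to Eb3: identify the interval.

C to E spans three letter names (C-D-E) — that makes it a third of some quality.
Counting semitones, Cb3→Eb3 is 4, which is the major third.

major third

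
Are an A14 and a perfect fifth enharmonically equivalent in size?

No

24 semitones (augmented fourteenth) vs 7 semitones (perfect fifth): not equal.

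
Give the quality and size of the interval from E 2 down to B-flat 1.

Descending from E2 to Bb1 is the same interval as ascending Bb1 to E2.
B to E spans four letter names (B-C-D-E): a fourth.
A perfect fourth would be 5 semitones; Bb1 to E2 is 6, one semitone wider, so the interval is augmented.

augmented fourth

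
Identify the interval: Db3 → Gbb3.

D to G spans four letter names (D-E-F-G), so the interval is some kind of fourth.
Db3 to Gbb3 spans 4 semitones — one semitone narrower than the perfect fourth (5) — giving a diminished fourth.

d4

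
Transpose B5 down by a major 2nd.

A5

The second takes the letter from B down to A.
Moving 2 semitones down from B5 (the size of a major second) reaches A5.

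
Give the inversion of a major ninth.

First reduce the compound major ninth to its simple form, a major second.
The rule of nine gives the new number: 9 − 2 = 7, so a second becomes a seventh.
And major becomes minor under inversion, so we get a minor seventh.

minor seventh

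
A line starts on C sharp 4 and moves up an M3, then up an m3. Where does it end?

G sharp 4

A major third up from C#4 is E#4.
A minor third up from E#4 is G#4.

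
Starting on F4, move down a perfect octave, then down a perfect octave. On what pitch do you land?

A perfect octave down from F4 is F3.
Down a perfect octave from F3: F2 (12 semitones down).

F2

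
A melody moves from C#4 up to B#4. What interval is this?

major seventh

C to B spans seven letter names (C-D-E-F-G-A-B): a seventh.
Counting semitones, C#4→B#4 is 11, which is the major seventh.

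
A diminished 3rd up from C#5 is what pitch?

The third takes the letter from C up to E.
Moving 2 semitones up from C#5 (the size of a diminished third) reaches Eb5.

Eb5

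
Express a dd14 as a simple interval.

dd7

Subtracting seven from the interval number removes an octave: 14 − 7 = 7.
So a doubly diminished fourteenth is an octave plus a doubly diminished seventh. The quality is unchanged.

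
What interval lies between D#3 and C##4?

D to C spans seven letter names (D-E-F-G-A-B-C), so the interval is some kind of seventh.
The major seventh spans 11 semitones, and D#3 to C##4 is exactly 11 semitones — so this is a major seventh.

M7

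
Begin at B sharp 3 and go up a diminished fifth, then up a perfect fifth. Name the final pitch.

B#3 up a diminished fifth → F#4 (6 semitones).
F#4 up a perfect fifth → C#5 (7 semitones).

C sharp 5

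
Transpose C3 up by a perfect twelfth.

Counting five letter names plus an octave up from C lands on G.
Moving 19 semitones up from C3 (the size of a perfect twelfth) reaches G4.

G4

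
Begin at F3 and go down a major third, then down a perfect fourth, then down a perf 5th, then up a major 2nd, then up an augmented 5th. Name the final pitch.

A major third down from F3 is Db3.
Db3 down a perfect fourth → Ab2 (5 semitones).
Down a perfect fifth from Ab2: Db2 (7 semitones down).
A major second up from Db2 is Eb2.
Eb2 up an augmented fifth → B2 (8 semitones).

B2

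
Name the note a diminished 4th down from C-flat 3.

G 2

Four letter names down from C: G.
Moving 4 semitones down from Cb3 (the size of a diminished fourth) reaches G2.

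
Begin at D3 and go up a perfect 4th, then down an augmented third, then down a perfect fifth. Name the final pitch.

Up a perfect fourth from D3: G3 (5 semitones up).
An augmented third down from G3 is Ebb3.
Ebb3 down a perfect fifth → Abb2 (7 semitones).

Abb2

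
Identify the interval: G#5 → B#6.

major 10th

G to B spans three letter names (G-A-B), plus an octave: a tenth.
G#5 to B#6 is 16 semitones, matching the major tenth exactly, so the quality is major.
(Equivalently, a compound major third: a major third plus an octave.)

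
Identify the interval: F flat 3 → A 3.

F to A spans three letter names (F-G-A), so the interval is some kind of third.
Fb3 to A3 spans 5 semitones — one semitone wider than the major third (4) — giving an augmented third.

augmented 3rd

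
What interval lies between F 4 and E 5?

major 7th

F to E spans seven letter names (F-G-A-B-C-D-E), so the interval is some kind of seventh.
Counting semitones, F4→E5 is 11, which is the major seventh.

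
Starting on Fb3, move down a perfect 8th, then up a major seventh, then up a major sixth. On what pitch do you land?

C4

Down a perfect octave from Fb3: Fb2 (12 semitones down).
Up a major seventh from Fb2: Eb3 (11 semitones up).
A major sixth up from Eb3 is C4.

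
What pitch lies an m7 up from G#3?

Seven letter names up from G: F.
Moving 10 semitones up from G#3 (the size of a minor seventh) reaches F#4.

F#4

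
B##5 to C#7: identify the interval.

d9

B to C spans two letter names (B-C), plus an octave: a ninth.
The major ninth is 14 semitones; here we have 12, two semitones narrower: diminished.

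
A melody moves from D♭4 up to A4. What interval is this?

A5

D to A spans five letter names (D-E-F-G-A), so the interval is some kind of fifth.
The perfect fifth is 7 semitones; here we have 8, one semitone wider: augmented.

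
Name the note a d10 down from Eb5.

C#4

Three letters down from E (plus an octave) reaches C.
Moving 14 semitones down from Eb5 (the size of a diminished tenth) reaches C#4.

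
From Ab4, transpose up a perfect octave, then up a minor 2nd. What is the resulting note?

Ab4 up a perfect octave → Ab5 (12 semitones).
Ab5 up a minor second → Bbb5 (1 semitone).

Bbb5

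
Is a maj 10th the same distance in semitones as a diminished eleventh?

Yes

A major tenth spans 16 semitones, and a diminished eleventh also spans 16 semitones — they're enharmonic.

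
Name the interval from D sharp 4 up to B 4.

minor 6th

D to B spans six letter names (D-E-F-G-A-B), so the interval is some kind of sixth.
At 8 semitones, D#4→B4 falls one short of a major sixth: minor.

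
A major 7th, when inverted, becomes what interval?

The rule of nine gives the new number: 9 − 7 = 2, so a seventh becomes a second.
The quality also flips — major becomes minor — giving a minor second.

m2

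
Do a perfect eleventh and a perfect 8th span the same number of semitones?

17 semitones (perfect eleventh) vs 12 semitones (perfect octave): not equal.

No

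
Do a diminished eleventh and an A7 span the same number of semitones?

A diminished eleventh spans 16 semitones; an augmented seventh spans 12 semitones. They differ by 4.

No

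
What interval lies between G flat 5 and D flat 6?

G to D spans five letter names (G-A-B-C-D), so the interval is some kind of fifth.
The perfect fifth spans 7 semitones, and Gb5 to Db6 is exactly 7 semitones — so this is a perfect fifth.

perfect fifth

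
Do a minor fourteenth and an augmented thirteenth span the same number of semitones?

Both span 22 semitones: a minor fourteenth and an augmented thirteenth are the same chromatic distance.

Yes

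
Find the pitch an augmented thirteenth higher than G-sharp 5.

E-double-sharp 7

Six letters up from G (plus an octave) reaches E.
An augmented thirteenth is 22 semitones; 22 semitones up from G#5 gives E##7.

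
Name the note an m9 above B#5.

C#7

Counting two letter names plus an octave up from B lands on C.
A minor ninth is 13 semitones; 13 semitones up from B#5 gives C#7.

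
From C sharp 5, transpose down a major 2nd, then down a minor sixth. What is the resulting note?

A major second down from C#5 is B4.
A minor sixth down from B4 is D#4.

D sharp 4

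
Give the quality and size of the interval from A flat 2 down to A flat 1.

Descending from Ab2 to Ab1 is the same interval as ascending Ab1 to Ab2.
A to A is the same letter name, plus an octave: an octave.
The perfect octave spans 12 semitones, and Ab1 to Ab2 is exactly 12 semitones — so this is a perfect octave.

perfect octave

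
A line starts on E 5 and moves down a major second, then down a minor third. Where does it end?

Down a major second from E5: D5 (2 semitones down).
Down a minor third from D5: B4 (3 semitones down).

B 4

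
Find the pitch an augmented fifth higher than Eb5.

The fifth takes the letter from E up to B.
An augmented fifth spans 8 semitones, so from Eb5 the target pitch is B5.

B5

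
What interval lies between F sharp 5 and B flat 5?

F to B spans four letter names (F-G-A-B): a fourth.
F#5 to Bb5 spans 4 semitones — one semitone narrower than the perfect fourth (5) — giving a diminished fourth.

diminished fourth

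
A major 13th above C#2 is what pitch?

Six letters up from C (plus an octave) reaches A.
A major thirteenth spans 21 semitones, so from C#2 the target pitch is A#3.

A#3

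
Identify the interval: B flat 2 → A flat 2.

Descending from Bb2 to Ab2 is the same interval as ascending Ab2 to Bb2.
A to B spans two letter names (A-B), so the interval is some kind of second.
The major second spans 2 semitones, and Ab2 to Bb2 is exactly 2 semitones — so this is a major second.

major 2nd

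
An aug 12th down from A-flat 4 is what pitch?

Five letters down from A (plus an octave) reaches D.
An augmented twelfth is 20 semitones; 20 semitones down from Ab4 gives Dbb3.

D-double-flat 3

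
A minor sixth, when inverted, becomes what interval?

Inverted interval numbers add to nine, so a sixth pairs with a third (6 + 3 = 9).
And minor becomes major under inversion, so we get a major third.

M3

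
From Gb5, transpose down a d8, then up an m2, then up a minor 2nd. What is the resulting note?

Bbb4

A diminished octave down from Gb5 is G4.
A minor second up from G4 is Ab4.
Ab4 up a minor second → Bbb4 (1 semitone).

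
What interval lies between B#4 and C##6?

major ninth

B to C spans two letter names (B-C), plus an octave — that makes it a ninth of some quality.
Counting semitones, B#4→C##6 is 14, which is the major ninth.
(Equivalently, a compound major second: a major second plus an octave.)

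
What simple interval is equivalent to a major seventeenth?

Take out 2 octaves (14 from the number): 17 − 14 = 3.
So a major seventeenth is 2 octaves plus a major third. The quality is unchanged.

M3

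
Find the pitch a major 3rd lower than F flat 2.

Counting three letter names down from F lands on D.
A major third is 4 semitones; 4 semitones down from Fb2 gives Dbb2.

D double-flat 2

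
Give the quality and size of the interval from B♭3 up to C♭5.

B to C spans two letter names (B-C), plus an octave — that makes it a ninth of some quality.
At 13 semitones, Bb3→Cb5 falls one short of a major ninth: minor.
(Equivalently, a compound minor second: a minor second plus an octave.)

minor 9th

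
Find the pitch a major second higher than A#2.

B#2

The second takes the letter from A up to B.
A major second is 2 semitones; 2 semitones up from A#2 gives B#2.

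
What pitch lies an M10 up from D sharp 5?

F double-sharp 6

Three letters up from D (plus an octave) reaches F.
A major tenth spans 16 semitones, so from D#5 the target pitch is F##6.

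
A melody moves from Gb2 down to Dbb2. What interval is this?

Descending from Gb2 to Dbb2 is the same interval as ascending Dbb2 to Gb2.
D to G spans four letter names (D-E-F-G): a fourth.
Dbb2 to Gb2 spans 6 semitones — one semitone wider than the perfect fourth (5) — giving an augmented fourth.

augmented 4th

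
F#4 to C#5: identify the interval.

F to C spans five letter names (F-G-A-B-C), so the interval is some kind of fifth.
Counting semitones, F#4→C#5 is 7, which is the perfect fifth.

perfect fifth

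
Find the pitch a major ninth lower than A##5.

Two letters down from A (plus an octave) reaches G.
A major ninth spans 14 semitones, so from A##5 the target pitch is G##4.

G##4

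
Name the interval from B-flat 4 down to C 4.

Descending from Bb4 to C4 is the same interval as ascending C4 to Bb4.
C to B spans seven letter names (C-D-E-F-G-A-B), so the interval is some kind of seventh.
A major seventh would be 11 semitones, but C4 to Bb4 is 10 — one semitone narrower, making it a minor seventh.

m7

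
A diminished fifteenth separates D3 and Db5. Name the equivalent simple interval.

Subtracting seven from the interval number removes an octave: 15 − 7 = 8.
That makes a diminished fifteenth a compound diminished octave — an octave plus a diminished octave.

diminished 8th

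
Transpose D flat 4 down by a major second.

Two letter names down from D: C.
A major second spans 2 semitones, so from Db4 the target pitch is Cb4.

C flat 4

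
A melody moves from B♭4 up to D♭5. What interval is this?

B to D spans three letter names (B-C-D): a third.
A major third would be 4 semitones, but Bb4 to Db5 is 3 — one semitone narrower, making it a minor third.

minor third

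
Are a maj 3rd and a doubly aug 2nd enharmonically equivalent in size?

Both span 4 semitones: a major third and a doubly augmented second are the same chromatic distance.

Yes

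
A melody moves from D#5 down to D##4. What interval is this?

Descending from D#5 to D##4 is the same interval as ascending D##4 to D#5.
D to D is the same letter name, plus an octave: an octave.
A perfect octave would be 12 semitones; D##4 to D#5 is 11, one semitone narrower, so the interval is diminished.

diminished 8th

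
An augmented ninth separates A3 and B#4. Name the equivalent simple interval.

Take out an octave (7 from the number): 9 − 7 = 2.
Quality carries through unchanged, so the simple form is an augmented second.

augmented 2nd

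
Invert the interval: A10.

diminished sixth

First reduce the compound augmented tenth to its simple form, an augmented third.
The rule of nine gives the new number: 9 − 3 = 6, so a third becomes a sixth.
And augmented becomes diminished under inversion, so we get a diminished sixth.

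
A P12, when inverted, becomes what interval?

First reduce the compound perfect twelfth to its simple form, a perfect fifth.
Interval numbers invert to sum to nine: 5 + 4 = 9, so a fifth inverts to a fourth.
Quality inverts too: perfect stays perfect. That makes the inversion a perfect fourth.

perfect 4th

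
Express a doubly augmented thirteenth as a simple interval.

Take out an octave (7 from the number): 13 − 7 = 6.
Quality carries through unchanged, so the simple form is a doubly augmented sixth.

doubly augmented 6th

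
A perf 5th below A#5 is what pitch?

D#5

The fifth takes the letter from A down to D.
Moving 7 semitones down from A#5 (the size of a perfect fifth) reaches D#5.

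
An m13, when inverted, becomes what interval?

First reduce the compound minor thirteenth to its simple form, a minor sixth.
Inverted interval numbers add to nine, so a sixth pairs with a third (6 + 3 = 9).
Quality inverts too: minor becomes major. That makes the inversion a major third.

M3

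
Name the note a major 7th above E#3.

Counting seven letter names up from E lands on D.
A major seventh spans 11 semitones, so from E#3 the target pitch is D##4.

D##4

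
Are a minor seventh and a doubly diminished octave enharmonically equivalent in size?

A minor seventh spans 10 semitones, and a doubly diminished octave also spans 10 semitones — they're enharmonic.

Yes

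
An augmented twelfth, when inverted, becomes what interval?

d4

First reduce the compound augmented twelfth to its simple form, an augmented fifth.
The rule of nine gives the new number: 9 − 5 = 4, so a fifth becomes a fourth.
And augmented becomes diminished under inversion, so we get a diminished fourth.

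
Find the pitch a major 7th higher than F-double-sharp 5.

Seven letter names up from F: E.
A major seventh is 11 semitones; 11 semitones up from F##5 gives E##6.

E-double-sharp 6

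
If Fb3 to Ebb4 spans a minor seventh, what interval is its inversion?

The rule of nine gives the new number: 9 − 7 = 2, so a seventh becomes a second.
The quality also flips — minor becomes major — giving a major second.

major 2nd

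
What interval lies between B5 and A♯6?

M7

B to A spans seven letter names (B-C-D-E-F-G-A): a seventh.
The major seventh spans 11 semitones, and B5 to A#6 is exactly 11 semitones — so this is a major seventh.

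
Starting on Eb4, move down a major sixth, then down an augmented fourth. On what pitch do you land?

Dbb3

Eb4 down a major sixth → Gb3 (9 semitones).
Gb3 down an augmented fourth → Dbb3 (6 semitones).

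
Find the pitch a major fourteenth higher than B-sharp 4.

A-double-sharp 6

Counting seven letter names plus an octave up from B lands on A.
A major fourteenth spans 23 semitones, so from B#4 the target pitch is A##6.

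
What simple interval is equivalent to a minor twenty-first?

minor seventh

Subtracting seven from the interval number removes an octave: 21 − 14 = 7.
So a minor twenty-first is 2 octaves plus a minor seventh. The quality is unchanged.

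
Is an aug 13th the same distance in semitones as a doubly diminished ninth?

No

An augmented thirteenth spans 22 semitones; a doubly diminished ninth spans 11 semitones. They differ by 11.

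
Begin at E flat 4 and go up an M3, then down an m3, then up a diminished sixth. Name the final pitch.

C flat 5

A major third up from Eb4 is G4.
G4 down a minor third → E4 (3 semitones).
E4 up a diminished sixth → Cb5 (7 semitones).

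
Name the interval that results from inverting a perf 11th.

First reduce the compound perfect eleventh to its simple form, a perfect fourth.
The rule of nine gives the new number: 9 − 4 = 5, so a fourth becomes a fifth.
Quality inverts too: perfect stays perfect. That makes the inversion a perfect fifth.

perfect fifth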